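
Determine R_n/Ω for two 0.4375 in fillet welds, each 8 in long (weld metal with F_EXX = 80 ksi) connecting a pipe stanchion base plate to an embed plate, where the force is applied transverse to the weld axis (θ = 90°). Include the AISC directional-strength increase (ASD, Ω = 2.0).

t_e = 0.707 × 0.4375 = 0.3093 in; A_we = 0.3093 × 16 = 4.949 in².
Directional factor: 1.0 + 0.5 sin^1.5(90°) = 1.5.
F_nw = 0.6 × 80 × 1.5 = 72 ksi.
R_n/Ω = (72 × 4.949) / 2.0 = 178.2 kip.

R_n/Ω ≈ 178 kip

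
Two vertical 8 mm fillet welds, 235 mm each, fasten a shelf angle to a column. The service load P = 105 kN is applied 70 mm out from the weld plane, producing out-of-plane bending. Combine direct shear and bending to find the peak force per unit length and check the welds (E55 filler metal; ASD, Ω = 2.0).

E55XX → F_EXX = 550 MPa.
L_w = 2 × 235 = 470 mm; section modulus (unit throat) S = 2 × L²/6 = 18410 mm².
Direct shear f_v = P/L_w = 105×10³/470 = 223.4 N/mm.
Moment M = P × e = 105×10³ × 70 = 7350000 N·mm; bending f_b = M/S = 399.3 N/mm.
f_max = √(f_v² + f_b²) = √(223.4² + 399.3²) = 457.5 N/mm.
r_n/Ω = (1/2.0) × 0.6 × 550 × (0.707 × 8) = 933.2 N/mm → adequate.

f_max ≈ 458 N/mm; adequate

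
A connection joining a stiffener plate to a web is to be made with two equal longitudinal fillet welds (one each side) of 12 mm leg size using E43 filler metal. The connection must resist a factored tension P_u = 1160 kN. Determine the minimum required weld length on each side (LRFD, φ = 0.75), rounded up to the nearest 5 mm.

E43XX → F_EXX = 430 MPa.
Throat t_e = 0.707 × 12 = 8.484 mm.
φr_n = 0.75 × 0.6 × 430 × 8.484 × 10⁻³ = 1.642 kN/mm.
L_req = P_u / φr_n = 1160 / 1.642 = 706.6 mm total.
Per side: 706.6 / 2 = 353.3 mm.
Round up → use L = 355 mm on each side.

L = 355 mm on each side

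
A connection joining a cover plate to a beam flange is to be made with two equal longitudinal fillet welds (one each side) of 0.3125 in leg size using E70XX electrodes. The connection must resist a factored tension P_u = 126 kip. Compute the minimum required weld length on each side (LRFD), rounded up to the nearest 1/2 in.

E70XX → F_EXX = 70 ksi.
Throat t_e = 0.707 × 0.3125 = 0.2209 in.
φr_n = 0.75 × 0.6 × 70 × 0.2209 = 6.96 kip/in.
L_req = P_u / φr_n = 126 / 6.96 = 18.1 in total.
Per side: 18.1 / 2 = 9.052 in.
Round up → use L = 9.5 in on each side.

L = 9.5 in on each side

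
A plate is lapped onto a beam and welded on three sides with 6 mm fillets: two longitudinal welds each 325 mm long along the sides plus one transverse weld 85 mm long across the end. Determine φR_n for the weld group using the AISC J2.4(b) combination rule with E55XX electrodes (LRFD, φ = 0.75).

φR_n ≈ 772 kN

E55XX → F_EXX = 550 MPa.
t_e = 0.707 × 6 = 4.242 mm.
R_nwl = 0.6 × 550 × 4.242 × 650 × 10⁻³ = 909.9 kN (longitudinal, 2 welds).
R_nwt = 0.6 × 550 × 4.242 × 85 × 10⁻³ = 119 kN (transverse, base value).
(i) R_nwl + R_nwt = 1029 kN; (ii) 0.85 R_nwl + 1.5 R_nwt = 951.9 kN.
R_n = max = 1029 kN [governs: (i)]; φR_n = 771.7 kN.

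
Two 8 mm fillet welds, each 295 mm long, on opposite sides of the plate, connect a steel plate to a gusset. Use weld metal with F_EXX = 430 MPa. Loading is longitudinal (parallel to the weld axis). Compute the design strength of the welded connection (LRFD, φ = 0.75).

φR_n ≈ 646 kN

Effective throat t_e = 0.707 × 8 = 5.656 mm.
Total length L = 590 mm; A_we = 5.656 × 590 = 3337 mm².
F_nw = 0.6 F_EXX = 0.6 × 430 = 258 MPa.
φR_n = 0.75 × 258 × 3337 × 10⁻³ = 645.7 kN.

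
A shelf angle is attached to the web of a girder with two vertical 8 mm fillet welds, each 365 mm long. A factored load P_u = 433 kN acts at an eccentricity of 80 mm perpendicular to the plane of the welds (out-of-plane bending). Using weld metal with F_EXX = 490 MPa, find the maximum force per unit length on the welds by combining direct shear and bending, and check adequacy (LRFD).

f_max ≈ 980 N/mm; adequate

L_w = 2 × 365 = 730 mm; section modulus (unit throat) S = 2 × L²/6 = 44410 mm².
Direct shear f_v = P/L_w = 433×10³/730 = 593.2 N/mm.
Moment M = P × e = 433×10³ × 80 = 34640000 N·mm; bending f_b = M/S = 780 N/mm.
f_max = √(f_v² + f_b²) = √(593.2² + 780²) = 979.9 N/mm.
φr_n = 0.75 × 0.6 × 490 × (0.707 × 8) = 1247 N/mm → adequate.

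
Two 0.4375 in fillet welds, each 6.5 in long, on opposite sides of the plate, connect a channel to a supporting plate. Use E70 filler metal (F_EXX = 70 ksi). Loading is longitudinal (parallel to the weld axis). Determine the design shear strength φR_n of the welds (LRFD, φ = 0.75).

φR_n ≈ 127 kips

Effective throat t_e = 0.707 × 0.4375 = 0.3093 in.
Total length L = 13 in; A_we = 0.3093 × 13 = 4.021 in².
F_nw = 0.6 F_EXX = 0.6 × 70 = 42 ksi.
φR_n = 0.75 × 42 × 4.021 = 126.7 kips.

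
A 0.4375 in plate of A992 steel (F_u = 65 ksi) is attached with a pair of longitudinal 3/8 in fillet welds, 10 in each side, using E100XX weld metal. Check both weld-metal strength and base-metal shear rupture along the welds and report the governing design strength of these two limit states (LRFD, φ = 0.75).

φR_n ≈ 239 kip (weld metal governs)

E100XX → F_EXX = 100 ksi.
t_e = 0.707 × 0.375 = 0.2651 in; L = 20 in.
Weld metal: φR_n = 0.75 × 0.6 × 100 × 0.2651 × 20 = 238.6 kip.
Base metal (shear rupture): φR_n = 0.75 × 0.6 × 65 × 0.4375 × 20 = 255.9 kip.
Governing: weld metal.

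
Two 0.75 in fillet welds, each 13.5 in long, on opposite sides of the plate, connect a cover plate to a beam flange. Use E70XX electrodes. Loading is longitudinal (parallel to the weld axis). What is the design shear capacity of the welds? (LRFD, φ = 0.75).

E70XX → F_EXX = 70 ksi.
Effective throat t_e = 0.707 × 0.75 = 0.5302 in.
Total length L = 27 in; A_we = 0.5302 × 27 = 14.32 in².
F_nw = 0.6 F_EXX = 0.6 × 70 = 42 ksi.
φR_n = 0.75 × 42 × 14.32 = 451 kips.

φR_n ≈ 451 kips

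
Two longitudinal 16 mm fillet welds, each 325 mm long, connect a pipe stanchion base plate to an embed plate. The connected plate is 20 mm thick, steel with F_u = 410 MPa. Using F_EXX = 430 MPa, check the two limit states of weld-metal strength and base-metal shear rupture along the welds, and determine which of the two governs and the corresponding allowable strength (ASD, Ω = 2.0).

t_e = 0.707 × 16 = 11.31 mm; L = 650 mm.
Weld metal: R_n/Ω = (1/2.0) × 0.6 × 430 × 11.31 × 650 × 10⁻³ = 948.5 kN.
Base metal (shear rupture): R_n/Ω = (1/2.0) × 0.6 × 410 × 20 × 650 × 10⁻³ = 1599 kN.
Governing: weld metal.

R_n/Ω ≈ 949 kN (weld metal governs)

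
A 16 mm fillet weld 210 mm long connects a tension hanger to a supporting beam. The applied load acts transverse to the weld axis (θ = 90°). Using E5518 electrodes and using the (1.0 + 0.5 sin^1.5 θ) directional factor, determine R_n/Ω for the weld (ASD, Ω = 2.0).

E55XX → F_EXX = 550 MPa.
t_e = 0.707 × 16 = 11.31 mm; A_we = 11.31 × 210 = 2376 mm².
Directional factor: 1.0 + 0.5 sin^1.5(90°) = 1.5.
F_nw = 0.6 × 550 × 1.5 = 495 MPa.
R_n/Ω = (495 × 2376) / 2.0 × 10⁻³ = 587.9 kN.

R_n/Ω ≈ 588 kN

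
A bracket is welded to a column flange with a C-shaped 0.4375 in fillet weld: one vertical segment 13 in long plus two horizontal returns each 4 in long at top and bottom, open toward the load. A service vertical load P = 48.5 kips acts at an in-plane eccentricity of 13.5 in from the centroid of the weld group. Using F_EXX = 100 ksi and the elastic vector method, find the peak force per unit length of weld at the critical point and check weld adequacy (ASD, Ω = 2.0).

f_max ≈ 9.87 kip/in; NOT adequate

Total weld length L_w = 21 in. Treat welds as unit-width lines.
Centroid: x̄ = 2×4×2 / 21 = 0.7619 in from the vertical weld.
Polar moment about centroid: J = I_x + I_y = [13³/12 + 2×4×6.5²] + [13×0.7619² + 2(4³/12 + 4×1.238²)] = 551.6 in³.
Direct shear f_v = P/L_w = 48.5 / 21 = 2.31 kip/in (vertical).
Torsion M = P·e = 48.5 × 13.5 = 654.75 kip·in.
Critical point at (x, y) = (3.238, 6.5) from centroid. f_tx = M·y/J = 7.716 kip/in; f_ty = M·x/J = 3.844 kip/in.
Resultant f_max = √[f_tx² + (f_v + f_ty)²] = √[7.716² + (2.31 + 3.844)²] = 9.869 kip/in.
Capacity per unit length: r_n/Ω = (1/2.0) × 0.6 × 100 × (0.707 × 0.4375) = 9.279 kip/in.
9.869 > 9.279 → NOT adequate.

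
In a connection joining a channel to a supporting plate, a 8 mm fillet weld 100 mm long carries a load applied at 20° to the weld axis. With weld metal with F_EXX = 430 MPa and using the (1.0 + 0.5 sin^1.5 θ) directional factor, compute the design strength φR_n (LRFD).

t_e = 0.707 × 8 = 5.656 mm; A_we = 5.656 × 100 = 565.6 mm².
Directional factor: 1.0 + 0.5 sin^1.5(20°) = 1.1.
F_nw = 0.6 × 430 × 1.1 = 283.8 MPa.
φR_n = 0.75 × 283.8 × 565.6 × 10⁻³ = 120.4 kN.

φR_n ≈ 120 kN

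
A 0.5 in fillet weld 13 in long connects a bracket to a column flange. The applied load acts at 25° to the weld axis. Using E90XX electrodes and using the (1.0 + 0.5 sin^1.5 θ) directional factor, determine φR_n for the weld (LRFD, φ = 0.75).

φR_n ≈ 212 kips

E90XX → F_EXX = 90 ksi.
t_e = 0.707 × 0.5 = 0.3535 in; A_we = 0.3535 × 13 = 4.595 in².
Directional factor: 1.0 + 0.5 sin^1.5(25°) = 1.137.
F_nw = 0.6 × 90 × 1.137 = 61.42 ksi.
φR_n = 0.75 × 61.42 × 4.595 = 211.7 kips.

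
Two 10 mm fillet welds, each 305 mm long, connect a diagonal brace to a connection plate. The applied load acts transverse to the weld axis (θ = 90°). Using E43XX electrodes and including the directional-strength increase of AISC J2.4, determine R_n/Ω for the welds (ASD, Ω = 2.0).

E43XX → F_EXX = 430 MPa.
t_e = 0.707 × 10 = 7.07 mm; A_we = 7.07 × 610 = 4313 mm².
Directional factor: 1.0 + 0.5 sin^1.5(90°) = 1.5.
F_nw = 0.6 × 430 × 1.5 = 387 MPa.
R_n/Ω = (387 × 4313) / 2.0 × 10⁻³ = 834.5 kN.

R_n/Ω ≈ 835 kN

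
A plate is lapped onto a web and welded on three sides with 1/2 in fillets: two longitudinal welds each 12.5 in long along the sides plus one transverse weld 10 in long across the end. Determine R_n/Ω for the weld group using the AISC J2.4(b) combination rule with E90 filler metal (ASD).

R_n/Ω ≈ 346 kips

E90XX → F_EXX = 90 ksi.
t_e = 0.707 × 0.5 = 0.3535 in.
R_nwl = 0.6 × 90 × 0.3535 × 25 = 477.2 kips (longitudinal, 2 welds).
R_nwt = 0.6 × 90 × 0.3535 × 10 = 190.9 kips (transverse, base value).
(i) R_nwl + R_nwt = 668.1 kips; (ii) 0.85 R_nwl + 1.5 R_nwt = 692 kips.
R_n = max = 692 kips [governs: (ii)]; R_n/Ω = 346 kips.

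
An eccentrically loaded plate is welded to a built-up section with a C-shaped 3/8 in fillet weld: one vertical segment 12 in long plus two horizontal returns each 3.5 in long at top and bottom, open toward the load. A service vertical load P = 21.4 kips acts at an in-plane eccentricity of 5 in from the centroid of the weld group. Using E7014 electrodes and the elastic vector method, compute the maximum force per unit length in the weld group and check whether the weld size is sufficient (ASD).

E70XX → F_EXX = 70 ksi.
Total weld length L_w = 19 in. Treat welds as unit-width lines.
Centroid: x̄ = 2×3.5×1.75 / 19 = 0.6447 in from the vertical weld.
Polar moment about centroid: J = I_x + I_y = [12³/12 + 2×3.5×6²] + [12×0.6447² + 2(3.5³/12 + 3.5×1.105²)] = 416.7 in³.
Direct shear f_v = P/L_w = 21.4 / 19 = 1.126 kip/in (vertical).
Torsion M = P·e = 21.4 × 5 = 107 kip·in.
Critical point at (x, y) = (2.855, 6) from centroid. f_tx = M·y/J = 1.541 kip/in; f_ty = M·x/J = 0.7332 kip/in.
Resultant f_max = √[f_tx² + (f_v + f_ty)²] = √[1.541² + (1.126 + 0.7332)²] = 2.415 kip/in.
Capacity per unit length: r_n/Ω = (1/2.0) × 0.6 × 70 × (0.707 × 0.375) = 5.568 kip/in.
2.415 ≤ 5.568 → adequate.

f_max ≈ 2.41 kip/in; adequate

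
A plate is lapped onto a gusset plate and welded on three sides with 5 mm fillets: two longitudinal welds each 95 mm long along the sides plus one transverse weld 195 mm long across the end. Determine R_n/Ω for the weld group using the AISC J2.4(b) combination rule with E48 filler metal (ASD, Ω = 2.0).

R_n/Ω ≈ 231 kN

E48XX → F_EXX = 480 MPa.
t_e = 0.707 × 5 = 3.535 mm.
R_nwl = 0.6 × 480 × 3.535 × 190 × 10⁻³ = 193.4 kN (longitudinal, 2 welds).
R_nwt = 0.6 × 480 × 3.535 × 195 × 10⁻³ = 198.5 kN (transverse, base value).
(i) R_nwl + R_nwt = 392 kN; (ii) 0.85 R_nwl + 1.5 R_nwt = 462.2 kN.
R_n = max = 462.2 kN [governs: (ii)]; R_n/Ω = 231.1 kN.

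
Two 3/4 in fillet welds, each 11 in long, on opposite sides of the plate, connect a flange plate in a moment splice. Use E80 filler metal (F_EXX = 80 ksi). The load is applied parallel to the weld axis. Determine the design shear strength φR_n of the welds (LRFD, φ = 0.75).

φR_n ≈ 420 kip

Effective throat t_e = 0.707 × 0.75 = 0.5302 in.
Total length L = 22 in; A_we = 0.5302 × 22 = 11.67 in².
F_nw = 0.6 F_EXX = 0.6 × 80 = 48 ksi.
φR_n = 0.75 × 48 × 11.67 = 420 kip.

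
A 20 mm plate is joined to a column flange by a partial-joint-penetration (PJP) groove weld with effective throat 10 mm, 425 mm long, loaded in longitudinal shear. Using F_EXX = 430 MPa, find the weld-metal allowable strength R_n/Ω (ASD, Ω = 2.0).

Effective throat (given) t_e = 10 mm.
A_we = 10 × 425 = 4250 mm².
F_nw = 0.6 F_EXX = 258 MPa.
R_n/Ω = (258 × 4250) / 2.0 × 10⁻³ = 548.2 kN.

R_n/Ω ≈ 548 kN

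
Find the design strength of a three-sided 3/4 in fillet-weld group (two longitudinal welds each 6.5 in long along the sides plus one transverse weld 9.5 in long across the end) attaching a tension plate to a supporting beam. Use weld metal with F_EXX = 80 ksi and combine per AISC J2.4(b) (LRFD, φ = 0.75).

φR_n ≈ 483 kip

t_e = 0.707 × 0.75 = 0.5302 in.
R_nwl = 0.6 × 80 × 0.5302 × 13 = 330.9 kip (longitudinal, 2 welds).
R_nwt = 0.6 × 80 × 0.5302 × 9.5 = 241.8 kip (transverse, base value).
(i) R_nwl + R_nwt = 572.7 kip; (ii) 0.85 R_nwl + 1.5 R_nwt = 643.9 kip.
R_n = max = 643.9 kip [governs: (ii)]; φR_n = 483 kip.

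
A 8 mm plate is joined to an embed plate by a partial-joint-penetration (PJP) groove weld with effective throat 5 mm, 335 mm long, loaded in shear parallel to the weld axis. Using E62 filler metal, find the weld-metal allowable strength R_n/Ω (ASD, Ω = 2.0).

E62XX → F_EXX = 620 MPa.
Effective throat (given) t_e = 5 mm.
A_we = 5 × 335 = 1675 mm².
F_nw = 0.6 F_EXX = 372 MPa.
R_n/Ω = (372 × 1675) / 2.0 × 10⁻³ = 311.6 kN.

R_n/Ω ≈ 312 kN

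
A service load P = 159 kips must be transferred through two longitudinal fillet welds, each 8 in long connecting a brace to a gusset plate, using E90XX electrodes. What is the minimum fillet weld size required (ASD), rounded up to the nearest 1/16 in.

E90XX → F_EXX = 90 ksi.
Total weld length L = 16 in.
Required throat t_e = P × Ω / (0.6 F_EXX × L) = 159 × 2.0 / (0.6 × 90 × 16) = 0.3681 in.
Required leg w = t_e / 0.707 = 0.5206 in → use 9/16 in.

w = 9/16 in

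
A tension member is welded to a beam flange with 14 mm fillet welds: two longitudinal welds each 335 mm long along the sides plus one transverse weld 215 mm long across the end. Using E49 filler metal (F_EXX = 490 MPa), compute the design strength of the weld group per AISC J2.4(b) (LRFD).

t_e = 0.707 × 14 = 9.898 mm.
R_nwl = 0.6 × 490 × 9.898 × 670 × 10⁻³ = 1950 kN (longitudinal, 2 welds).
R_nwt = 0.6 × 490 × 9.898 × 215 × 10⁻³ = 625.7 kN (transverse, base value).
(i) R_nwl + R_nwt = 2575 kN; (ii) 0.85 R_nwl + 1.5 R_nwt = 2596 kN.
R_n = max = 2596 kN [governs: (ii)]; φR_n = 1947 kN.

φR_n ≈ 1950 kN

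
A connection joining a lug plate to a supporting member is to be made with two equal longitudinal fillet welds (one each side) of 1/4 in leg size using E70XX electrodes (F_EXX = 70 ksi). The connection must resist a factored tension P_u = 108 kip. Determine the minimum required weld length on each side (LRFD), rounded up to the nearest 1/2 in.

Throat t_e = 0.707 × 0.25 = 0.1767 in.
φr_n = 0.75 × 0.6 × 70 × 0.1767 = 5.568 kip/in.
L_req = P_u / φr_n = 108 / 5.568 = 19.4 in total.
Per side: 19.4 / 2 = 9.699 in.
Round up → use L = 10 in on each side.

L = 10 in on each side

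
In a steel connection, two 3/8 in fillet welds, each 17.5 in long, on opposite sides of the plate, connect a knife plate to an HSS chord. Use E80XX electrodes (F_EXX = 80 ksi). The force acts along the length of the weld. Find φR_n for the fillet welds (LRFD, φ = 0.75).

φR_n ≈ 334 kip

Effective throat t_e = 0.707 × 0.375 = 0.2651 in.
Total length L = 35 in; A_we = 0.2651 × 35 = 9.279 in².
F_nw = 0.6 F_EXX = 0.6 × 80 = 48 ksi.
φR_n = 0.75 × 48 × 9.279 = 334.1 kip.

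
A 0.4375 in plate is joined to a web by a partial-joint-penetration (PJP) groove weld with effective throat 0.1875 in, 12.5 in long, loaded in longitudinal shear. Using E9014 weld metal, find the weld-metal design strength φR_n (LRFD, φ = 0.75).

E90XX → F_EXX = 90 ksi.
Effective throat (given) t_e = 0.1875 in.
A_we = 0.1875 × 12.5 = 2.344 in².
F_nw = 0.6 F_EXX = 54 ksi.
φR_n = 0.75 × 54 × 2.344 = 94.92 kip.

φR_n ≈ 94.9 kip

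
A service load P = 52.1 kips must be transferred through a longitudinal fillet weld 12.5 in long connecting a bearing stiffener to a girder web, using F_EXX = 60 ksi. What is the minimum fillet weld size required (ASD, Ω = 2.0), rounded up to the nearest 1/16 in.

w = 3/8 in

Total weld length L = 12.5 in.
Required throat t_e = P × Ω / (0.6 F_EXX × L) = 52.1 × 2.0 / (0.6 × 60 × 12.5) = 0.2316 in.
Required leg w = t_e / 0.707 = 0.3275 in → use 3/8 in.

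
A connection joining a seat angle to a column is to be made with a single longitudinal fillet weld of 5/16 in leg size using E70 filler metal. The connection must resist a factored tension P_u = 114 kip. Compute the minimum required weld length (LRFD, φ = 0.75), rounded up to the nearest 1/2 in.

E70XX → F_EXX = 70 ksi.
Throat t_e = 0.707 × 0.3125 = 0.2209 in.
φr_n = 0.75 × 0.6 × 70 × 0.2209 = 6.96 kip/in.
L_req = P_u / φr_n = 114 / 6.96 = 16.38 in total.
Round up → use L = 16.5 in.

L = 16.5 in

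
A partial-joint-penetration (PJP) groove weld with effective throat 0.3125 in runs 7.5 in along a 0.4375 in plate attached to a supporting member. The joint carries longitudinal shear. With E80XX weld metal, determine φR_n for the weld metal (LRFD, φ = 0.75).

φR_n ≈ 84.4 kip

E80XX → F_EXX = 80 ksi.
Effective throat (given) t_e = 0.3125 in.
A_we = 0.3125 × 7.5 = 2.344 in².
F_nw = 0.6 F_EXX = 48 ksi.
φR_n = 0.75 × 48 × 2.344 = 84.38 kip.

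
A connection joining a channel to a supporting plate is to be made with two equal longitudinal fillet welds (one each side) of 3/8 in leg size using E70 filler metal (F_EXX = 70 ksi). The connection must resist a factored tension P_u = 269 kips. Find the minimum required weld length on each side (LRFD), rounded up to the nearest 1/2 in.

L = 16.5 in on each side

Throat t_e = 0.707 × 0.375 = 0.2651 in.
φr_n = 0.75 × 0.6 × 70 × 0.2651 = 8.351 kips/in.
L_req = P_u / φr_n = 269 / 8.351 = 32.21 in total.
Per side: 32.21 / 2 = 16.11 in.
Round up → use L = 16.5 in on each side.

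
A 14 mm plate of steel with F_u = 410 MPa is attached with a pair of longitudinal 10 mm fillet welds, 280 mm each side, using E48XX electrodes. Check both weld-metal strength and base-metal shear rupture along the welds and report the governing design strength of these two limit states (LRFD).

φR_n ≈ 855 kN (weld metal governs)

E48XX → F_EXX = 480 MPa.
t_e = 0.707 × 10 = 7.07 mm; L = 560 mm.
Weld metal: φR_n = 0.75 × 0.6 × 480 × 7.07 × 560 × 10⁻³ = 855.2 kN.
Base metal (shear rupture): φR_n = 0.75 × 0.6 × 410 × 14 × 560 × 10⁻³ = 1446 kN.
Governing: weld metal.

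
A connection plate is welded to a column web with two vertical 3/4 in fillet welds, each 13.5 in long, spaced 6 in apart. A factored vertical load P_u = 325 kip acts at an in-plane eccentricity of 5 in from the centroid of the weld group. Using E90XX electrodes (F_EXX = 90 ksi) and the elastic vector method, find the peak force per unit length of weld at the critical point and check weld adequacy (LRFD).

f_max ≈ 25.7 kip/in; NOT adequate

Total weld length L_w = 27 in. Treat welds as unit-width lines.
Polar moment about centroid: J = 2[d³/12 + d(b/2)²] = 2[13.5³/12 + 13.5×3²] = 653.1 in³.
Direct shear f_v = P/L_w = 325 / 27 = 12.04 kip/in (vertical).
Torsion M = P·e = 325 × 5 = 1625 kip·in.
Critical point at (x, y) = (3, 6.75) from centroid. f_tx = M·y/J = 16.8 kip/in; f_ty = M·x/J = 7.465 kip/in.
Resultant f_max = √[f_tx² + (f_v + f_ty)²] = √[16.8² + (12.04 + 7.465)²] = 25.74 kip/in.
Capacity per unit length: φr_n = 0.75 × 0.6 × 90 × (0.707 × 0.75) = 21.48 kip/in.
25.74 > 21.48 → NOT adequate.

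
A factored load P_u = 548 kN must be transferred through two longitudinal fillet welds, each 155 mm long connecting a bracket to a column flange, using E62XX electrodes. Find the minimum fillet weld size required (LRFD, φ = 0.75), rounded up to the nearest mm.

w = 9 mm

E62XX → F_EXX = 620 MPa.
Total weld length L = 310 mm.
Required throat t_e = P_u / (φ × 0.6 F_EXX × L) = 548 / (0.75 × 0.6 × 620 × 310 × 10⁻³) = 6.336 mm.
Required leg w = t_e / 0.707 = 8.962 mm → use 9 mm.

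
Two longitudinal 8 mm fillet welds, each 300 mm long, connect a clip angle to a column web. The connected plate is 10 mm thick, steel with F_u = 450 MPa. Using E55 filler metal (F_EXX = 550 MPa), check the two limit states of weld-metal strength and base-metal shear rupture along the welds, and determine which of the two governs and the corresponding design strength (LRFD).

φR_n ≈ 840 kN (weld metal governs)

t_e = 0.707 × 8 = 5.656 mm; L = 600 mm.
Weld metal: φR_n = 0.75 × 0.6 × 550 × 5.656 × 600 × 10⁻³ = 839.9 kN.
Base metal (shear rupture): φR_n = 0.75 × 0.6 × 450 × 10 × 600 × 10⁻³ = 1215 kN.
Governing: weld metal.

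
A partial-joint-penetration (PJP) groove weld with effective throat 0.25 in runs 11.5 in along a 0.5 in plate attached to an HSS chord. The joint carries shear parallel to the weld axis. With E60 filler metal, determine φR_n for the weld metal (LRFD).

E60XX → F_EXX = 60 ksi.
Effective throat (given) t_e = 0.25 in.
A_we = 0.25 × 11.5 = 2.875 in².
F_nw = 0.6 F_EXX = 36 ksi.
φR_n = 0.75 × 36 × 2.875 = 77.62 kip.

φR_n ≈ 77.6 kip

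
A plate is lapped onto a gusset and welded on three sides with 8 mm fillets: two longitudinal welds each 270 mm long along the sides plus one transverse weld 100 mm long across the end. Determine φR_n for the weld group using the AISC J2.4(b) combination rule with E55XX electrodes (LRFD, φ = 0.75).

E55XX → F_EXX = 550 MPa.
t_e = 0.707 × 8 = 5.656 mm.
R_nwl = 0.6 × 550 × 5.656 × 540 × 10⁻³ = 1008 kN (longitudinal, 2 welds).
R_nwt = 0.6 × 550 × 5.656 × 100 × 10⁻³ = 186.6 kN (transverse, base value).
(i) R_nwl + R_nwt = 1195 kN; (ii) 0.85 R_nwl + 1.5 R_nwt = 1137 kN.
R_n = max = 1195 kN [governs: (i)]; φR_n = 895.9 kN.

φR_n ≈ 896 kN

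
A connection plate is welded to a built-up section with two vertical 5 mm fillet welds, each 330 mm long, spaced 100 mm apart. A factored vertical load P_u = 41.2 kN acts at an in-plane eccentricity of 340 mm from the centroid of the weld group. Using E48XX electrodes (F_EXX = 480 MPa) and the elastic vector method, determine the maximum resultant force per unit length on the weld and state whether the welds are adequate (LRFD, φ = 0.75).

f_max ≈ 340 N/mm; adequate

Total weld length L_w = 660 mm. Treat welds as unit-width lines.
Polar moment about centroid: J = 2[d³/12 + d(b/2)²] = 2[330³/12 + 330×50²] = 7640000 mm³.
Direct shear f_v = P/L_w = 41.2×10³ / 660 = 62.42 N/mm (vertical).
Torsion M = P·e = 41.2×10³ × 340 = 14008000 N·mm.
Critical point at (x, y) = (50, 165) from centroid. f_tx = M·y/J = 302.5 N/mm; f_ty = M·x/J = 91.68 N/mm.
Resultant f_max = √[f_tx² + (f_v + f_ty)²] = √[302.5² + (62.42 + 91.68)²] = 339.5 N/mm.
Capacity per unit length: φr_n = 0.75 × 0.6 × 480 × (0.707 × 5) = 763.6 N/mm.
339.5 ≤ 763.6 → adequate.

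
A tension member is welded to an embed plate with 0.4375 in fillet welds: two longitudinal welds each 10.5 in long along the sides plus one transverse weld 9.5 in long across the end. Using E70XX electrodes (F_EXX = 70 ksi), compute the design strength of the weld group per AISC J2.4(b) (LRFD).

t_e = 0.707 × 0.4375 = 0.3093 in.
R_nwl = 0.6 × 70 × 0.3093 × 21 = 272.8 kips (longitudinal, 2 welds).
R_nwt = 0.6 × 70 × 0.3093 × 9.5 = 123.4 kips (transverse, base value).
(i) R_nwl + R_nwt = 396.2 kips; (ii) 0.85 R_nwl + 1.5 R_nwt = 417 kips.
R_n = max = 417 kips [governs: (ii)]; φR_n = 312.8 kips.

φR_n ≈ 313 kips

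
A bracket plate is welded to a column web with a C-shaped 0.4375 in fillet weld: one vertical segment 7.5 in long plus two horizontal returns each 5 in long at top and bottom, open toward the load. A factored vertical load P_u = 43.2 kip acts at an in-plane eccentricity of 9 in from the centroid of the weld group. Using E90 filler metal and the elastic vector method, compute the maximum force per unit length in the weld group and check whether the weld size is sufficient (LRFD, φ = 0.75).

f_max ≈ 10.9 kip/in; adequate

E90XX → F_EXX = 90 ksi.
Total weld length L_w = 17.5 in. Treat welds as unit-width lines.
Centroid: x̄ = 2×5×2.5 / 17.5 = 1.429 in from the vertical weld.
Polar moment about centroid: J = I_x + I_y = [7.5³/12 + 2×5×3.75²] + [7.5×1.429² + 2(5³/12 + 5×1.071²)] = 223.4 in³.
Direct shear f_v = P/L_w = 43.2 / 17.5 = 2.469 kip/in (vertical).
Torsion M = P·e = 43.2 × 9 = 388.8 kip·in.
Critical point at (x, y) = (3.571, 3.75) from centroid. f_tx = M·y/J = 6.526 kip/in; f_ty = M·x/J = 6.216 kip/in.
Resultant f_max = √[f_tx² + (f_v + f_ty)²] = √[6.526² + (2.469 + 6.216)²] = 10.86 kip/in.
Capacity per unit length: φr_n = 0.75 × 0.6 × 90 × (0.707 × 0.4375) = 12.53 kip/in.
10.86 ≤ 12.53 → adequate.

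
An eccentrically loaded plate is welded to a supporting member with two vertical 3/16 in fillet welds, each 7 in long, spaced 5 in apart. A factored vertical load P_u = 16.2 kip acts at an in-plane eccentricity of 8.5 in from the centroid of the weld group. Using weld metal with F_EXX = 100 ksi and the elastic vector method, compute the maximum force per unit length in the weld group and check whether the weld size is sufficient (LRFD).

f_max ≈ 4.86 kip/in; adequate

Total weld length L_w = 14 in. Treat welds as unit-width lines.
Polar moment about centroid: J = 2[d³/12 + d(b/2)²] = 2[7³/12 + 7×2.5²] = 144.7 in³.
Direct shear f_v = P/L_w = 16.2 / 14 = 1.157 kip/in (vertical).
Torsion M = P·e = 16.2 × 8.5 = 137.7 kip·in.
Critical point at (x, y) = (2.5, 3.5) from centroid. f_tx = M·y/J = 3.331 kip/in; f_ty = M·x/J = 2.38 kip/in.
Resultant f_max = √[f_tx² + (f_v + f_ty)²] = √[3.331² + (1.157 + 2.38)²] = 4.859 kip/in.
Capacity per unit length: φr_n = 0.75 × 0.6 × 100 × (0.707 × 0.1875) = 5.965 kip/in.
4.859 ≤ 5.965 → adequate.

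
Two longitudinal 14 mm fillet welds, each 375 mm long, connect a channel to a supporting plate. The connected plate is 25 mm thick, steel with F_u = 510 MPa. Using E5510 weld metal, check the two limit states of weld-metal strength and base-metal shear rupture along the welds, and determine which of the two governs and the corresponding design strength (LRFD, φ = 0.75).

E55XX → F_EXX = 550 MPa.
t_e = 0.707 × 14 = 9.898 mm; L = 750 mm.
Weld metal: φR_n = 0.75 × 0.6 × 550 × 9.898 × 750 × 10⁻³ = 1837 kN.
Base metal (shear rupture): φR_n = 0.75 × 0.6 × 510 × 25 × 750 × 10⁻³ = 4303 kN.
Governing: weld metal.

φR_n ≈ 1840 kN (weld metal governs)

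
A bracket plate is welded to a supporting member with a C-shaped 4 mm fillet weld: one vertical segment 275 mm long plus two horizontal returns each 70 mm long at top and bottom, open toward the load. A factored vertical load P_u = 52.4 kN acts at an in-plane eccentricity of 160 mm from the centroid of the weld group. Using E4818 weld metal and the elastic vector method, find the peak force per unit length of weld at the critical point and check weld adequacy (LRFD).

f_max ≈ 345 N/mm; adequate

E48XX → F_EXX = 480 MPa.
Total weld length L_w = 415 mm. Treat welds as unit-width lines.
Centroid: x̄ = 2×70×35 / 415 = 11.81 mm from the vertical weld.
Polar moment about centroid: J = I_x + I_y = [275³/12 + 2×70×137.5²] + [275×11.81² + 2(70³/12 + 70×23.19²)] = 4551000 mm³.
Direct shear f_v = P/L_w = 52.4×10³ / 415 = 126.3 N/mm (vertical).
Torsion M = P·e = 52.4×10³ × 160 = 8384000 N·mm.
Critical point at (x, y) = (58.19, 137.5) from centroid. f_tx = M·y/J = 253.3 N/mm; f_ty = M·x/J = 107.2 N/mm.
Resultant f_max = √[f_tx² + (f_v + f_ty)²] = √[253.3² + (126.3 + 107.2)²] = 344.5 N/mm.
Capacity per unit length: φr_n = 0.75 × 0.6 × 480 × (0.707 × 4) = 610.8 N/mm.
344.5 ≤ 610.8 → adequate.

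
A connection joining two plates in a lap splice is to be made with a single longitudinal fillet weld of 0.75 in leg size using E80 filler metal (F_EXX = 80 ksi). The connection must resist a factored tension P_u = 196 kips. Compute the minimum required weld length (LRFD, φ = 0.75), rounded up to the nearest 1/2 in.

Throat t_e = 0.707 × 0.75 = 0.5302 in.
φr_n = 0.75 × 0.6 × 80 × 0.5302 = 19.09 kips/in.
L_req = P_u / φr_n = 196 / 19.09 = 10.27 in total.
Round up → use L = 10.5 in.

L = 10.5 in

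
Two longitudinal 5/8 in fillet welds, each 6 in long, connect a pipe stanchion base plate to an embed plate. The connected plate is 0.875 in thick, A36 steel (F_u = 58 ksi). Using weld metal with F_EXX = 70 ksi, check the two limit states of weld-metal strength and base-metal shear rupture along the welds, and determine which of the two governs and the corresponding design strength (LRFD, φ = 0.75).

φR_n ≈ 167 kip (weld metal governs)

t_e = 0.707 × 0.625 = 0.4419 in; L = 12 in.
Weld metal: φR_n = 0.75 × 0.6 × 70 × 0.4419 × 12 = 167 kip.
Base metal (shear rupture): φR_n = 0.75 × 0.6 × 58 × 0.875 × 12 = 274 kip.
Governing: weld metal.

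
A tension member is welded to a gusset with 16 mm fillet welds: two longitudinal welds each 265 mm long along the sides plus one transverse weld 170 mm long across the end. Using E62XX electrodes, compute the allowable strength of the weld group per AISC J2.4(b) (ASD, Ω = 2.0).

E62XX → F_EXX = 620 MPa.
t_e = 0.707 × 16 = 11.31 mm.
R_nwl = 0.6 × 620 × 11.31 × 530 × 10⁻³ = 2230 kN (longitudinal, 2 welds).
R_nwt = 0.6 × 620 × 11.31 × 170 × 10⁻³ = 715.4 kN (transverse, base value).
(i) R_nwl + R_nwt = 2946 kN; (ii) 0.85 R_nwl + 1.5 R_nwt = 2969 kN.
R_n = max = 2969 kN [governs: (ii)]; R_n/Ω = 1484 kN.

R_n/Ω ≈ 1480 kN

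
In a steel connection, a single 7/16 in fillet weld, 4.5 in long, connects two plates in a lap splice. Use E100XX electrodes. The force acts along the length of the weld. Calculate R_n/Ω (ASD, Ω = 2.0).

E100XX → F_EXX = 100 ksi.
Effective throat t_e = 0.707 × 0.4375 = 0.3093 in.
Total length L = 4.5 in; A_we = 0.3093 × 4.5 = 1.392 in².
F_nw = 0.6 F_EXX = 0.6 × 100 = 60 ksi.
R_n = 60 × 1.392 = 83.51 kip; R_n/Ω = 83.51/2.0 = 41.76 kip.

R_n/Ω ≈ 41.8 kip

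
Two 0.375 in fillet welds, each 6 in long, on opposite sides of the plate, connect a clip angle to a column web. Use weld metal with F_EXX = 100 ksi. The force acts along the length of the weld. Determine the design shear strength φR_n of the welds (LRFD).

Effective throat t_e = 0.707 × 0.375 = 0.2651 in.
Total length L = 12 in; A_we = 0.2651 × 12 = 3.181 in².
F_nw = 0.6 F_EXX = 0.6 × 100 = 60 ksi.
φR_n = 0.75 × 60 × 3.181 = 143.2 kips.

φR_n ≈ 143 kips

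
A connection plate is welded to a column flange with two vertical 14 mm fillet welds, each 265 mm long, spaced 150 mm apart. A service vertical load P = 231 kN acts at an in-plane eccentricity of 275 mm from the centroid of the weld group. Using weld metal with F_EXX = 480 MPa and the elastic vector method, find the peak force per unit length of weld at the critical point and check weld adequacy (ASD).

f_max ≈ 1840 N/mm; NOT adequate

Total weld length L_w = 530 mm. Treat welds as unit-width lines.
Polar moment about centroid: J = 2[d³/12 + d(b/2)²] = 2[265³/12 + 265×75²] = 6083000 mm³.
Direct shear f_v = P/L_w = 231×10³ / 530 = 435.8 N/mm (vertical).
Torsion M = P·e = 231×10³ × 275 = 63525000 N·mm.
Critical point at (x, y) = (75, 132.5) from centroid. f_tx = M·y/J = 1384 N/mm; f_ty = M·x/J = 783.2 N/mm.
Resultant f_max = √[f_tx² + (f_v + f_ty)²] = √[1384² + (435.8 + 783.2)²] = 1844 N/mm.
Capacity per unit length: r_n/Ω = (1/2.0) × 0.6 × 480 × (0.707 × 14) = 1425 N/mm.
1844 > 1425 → NOT adequate.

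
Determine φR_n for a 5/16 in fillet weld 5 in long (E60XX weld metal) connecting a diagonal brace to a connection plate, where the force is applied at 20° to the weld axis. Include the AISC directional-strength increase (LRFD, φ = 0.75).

φR_n ≈ 32.8 kip

E60XX → F_EXX = 60 ksi.
t_e = 0.707 × 0.3125 = 0.2209 in; A_we = 0.2209 × 5 = 1.105 in².
Directional factor: 1.0 + 0.5 sin^1.5(20°) = 1.1.
F_nw = 0.6 × 60 × 1.1 = 39.6 ksi.
φR_n = 0.75 × 39.6 × 1.105 = 32.81 kip.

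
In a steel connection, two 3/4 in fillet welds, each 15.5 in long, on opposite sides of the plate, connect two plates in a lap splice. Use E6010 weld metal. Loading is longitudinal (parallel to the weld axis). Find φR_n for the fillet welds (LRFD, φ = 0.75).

E60XX → F_EXX = 60 ksi.
Effective throat t_e = 0.707 × 0.75 = 0.5302 in.
Total length L = 31 in; A_we = 0.5302 × 31 = 16.44 in².
F_nw = 0.6 F_EXX = 0.6 × 60 = 36 ksi.
φR_n = 0.75 × 36 × 16.44 = 443.8 kips.

φR_n ≈ 444 kips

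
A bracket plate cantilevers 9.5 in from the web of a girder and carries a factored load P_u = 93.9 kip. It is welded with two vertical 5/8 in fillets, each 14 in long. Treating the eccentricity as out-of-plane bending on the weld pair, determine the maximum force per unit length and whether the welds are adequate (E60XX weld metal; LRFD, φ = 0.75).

f_max ≈ 14.1 kip/in; NOT adequate

E60XX → F_EXX = 60 ksi.
L_w = 2 × 14 = 28 in; section modulus (unit throat) S = 2 × L²/6 = 65.33 in².
Direct shear f_v = P/L_w = 93.9/28 = 3.354 kip/in.
Moment M = P × e = 93.9 × 9.5 = 892.05 kip·in; bending f_b = M/S = 13.65 kip/in.
f_max = √(f_v² + f_b²) = √(3.354² + 13.65²) = 14.06 kip/in.
φr_n = 0.75 × 0.6 × 60 × (0.707 × 0.625) = 11.93 kip/in → NOT adequate.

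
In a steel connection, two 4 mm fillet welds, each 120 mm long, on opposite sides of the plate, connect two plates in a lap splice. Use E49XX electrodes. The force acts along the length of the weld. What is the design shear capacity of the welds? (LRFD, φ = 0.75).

φR_n ≈ 150 kN

E49XX → F_EXX = 490 MPa.
Effective throat t_e = 0.707 × 4 = 2.828 mm.
Total length L = 240 mm; A_we = 2.828 × 240 = 678.7 mm².
F_nw = 0.6 F_EXX = 0.6 × 490 = 294 MPa.
φR_n = 0.75 × 294 × 678.7 × 10⁻³ = 149.7 kN.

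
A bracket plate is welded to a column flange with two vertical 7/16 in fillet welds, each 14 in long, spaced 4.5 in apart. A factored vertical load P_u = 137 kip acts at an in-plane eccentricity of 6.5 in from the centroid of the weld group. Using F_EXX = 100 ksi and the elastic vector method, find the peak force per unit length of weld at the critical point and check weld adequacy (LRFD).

f_max ≈ 13.3 kip/in; adequate

Total weld length L_w = 28 in. Treat welds as unit-width lines.
Polar moment about centroid: J = 2[d³/12 + d(b/2)²] = 2[14³/12 + 14×2.25²] = 599.1 in³.
Direct shear f_v = P/L_w = 137 / 28 = 4.893 kip/in (vertical).
Torsion M = P·e = 137 × 6.5 = 890.5 kip·in.
Critical point at (x, y) = (2.25, 7) from centroid. f_tx = M·y/J = 10.41 kip/in; f_ty = M·x/J = 3.344 kip/in.
Resultant f_max = √[f_tx² + (f_v + f_ty)²] = √[10.41² + (4.893 + 3.344)²] = 13.27 kip/in.
Capacity per unit length: φr_n = 0.75 × 0.6 × 100 × (0.707 × 0.4375) = 13.92 kip/in.
13.27 ≤ 13.92 → adequate.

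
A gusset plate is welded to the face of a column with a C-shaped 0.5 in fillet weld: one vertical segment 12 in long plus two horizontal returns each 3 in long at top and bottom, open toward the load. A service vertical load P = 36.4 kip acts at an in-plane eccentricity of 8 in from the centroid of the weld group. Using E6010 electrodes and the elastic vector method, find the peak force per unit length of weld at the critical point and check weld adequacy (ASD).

E60XX → F_EXX = 60 ksi.
Total weld length L_w = 18 in. Treat welds as unit-width lines.
Centroid: x̄ = 2×3×1.5 / 18 = 0.5 in from the vertical weld.
Polar moment about centroid: J = I_x + I_y = [12³/12 + 2×3×6²] + [12×0.5² + 2(3³/12 + 3×1²)] = 373.5 in³.
Direct shear f_v = P/L_w = 36.4 / 18 = 2.022 kip/in (vertical).
Torsion M = P·e = 36.4 × 8 = 291.2 kip·in.
Critical point at (x, y) = (2.5, 6) from centroid. f_tx = M·y/J = 4.678 kip/in; f_ty = M·x/J = 1.949 kip/in.
Resultant f_max = √[f_tx² + (f_v + f_ty)²] = √[4.678² + (2.022 + 1.949)²] = 6.136 kip/in.
Capacity per unit length: r_n/Ω = (1/2.0) × 0.6 × 60 × (0.707 × 0.5) = 6.363 kip/in.
6.136 ≤ 6.363 → adequate.

f_max ≈ 6.14 kip/in; adequate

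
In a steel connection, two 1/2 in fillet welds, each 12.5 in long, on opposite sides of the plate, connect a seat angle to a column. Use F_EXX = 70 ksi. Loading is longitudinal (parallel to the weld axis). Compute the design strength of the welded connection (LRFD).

φR_n ≈ 278 kip

Effective throat t_e = 0.707 × 0.5 = 0.3535 in.
Total length L = 25 in; A_we = 0.3535 × 25 = 8.838 in².
F_nw = 0.6 F_EXX = 0.6 × 70 = 42 ksi.
φR_n = 0.75 × 42 × 8.838 = 278.4 kip.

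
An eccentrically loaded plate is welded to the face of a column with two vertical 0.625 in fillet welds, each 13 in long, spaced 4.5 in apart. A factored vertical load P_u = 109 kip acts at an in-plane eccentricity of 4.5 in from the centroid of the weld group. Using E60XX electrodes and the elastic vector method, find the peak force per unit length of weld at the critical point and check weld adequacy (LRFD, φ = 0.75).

E60XX → F_EXX = 60 ksi.
Total weld length L_w = 26 in. Treat welds as unit-width lines.
Polar moment about centroid: J = 2[d³/12 + d(b/2)²] = 2[13³/12 + 13×2.25²] = 497.8 in³.
Direct shear f_v = P/L_w = 109 / 26 = 4.192 kip/in (vertical).
Torsion M = P·e = 109 × 4.5 = 490.5 kip·in.
Critical point at (x, y) = (2.25, 6.5) from centroid. f_tx = M·y/J = 6.405 kip/in; f_ty = M·x/J = 2.217 kip/in.
Resultant f_max = √[f_tx² + (f_v + f_ty)²] = √[6.405² + (4.192 + 2.217)²] = 9.061 kip/in.
Capacity per unit length: φr_n = 0.75 × 0.6 × 60 × (0.707 × 0.625) = 11.93 kip/in.
9.061 ≤ 11.93 → adequate.

f_max ≈ 9.06 kip/in; adequate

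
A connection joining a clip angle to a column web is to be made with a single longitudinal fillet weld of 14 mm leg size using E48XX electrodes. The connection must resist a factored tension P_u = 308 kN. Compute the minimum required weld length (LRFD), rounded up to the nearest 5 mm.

L = 145 mm

E48XX → F_EXX = 480 MPa.
Throat t_e = 0.707 × 14 = 9.898 mm.
φr_n = 0.75 × 0.6 × 480 × 9.898 × 10⁻³ = 2.138 kN/mm.
L_req = P_u / φr_n = 308 / 2.138 = 144.1 mm total.
Round up → use L = 145 mm.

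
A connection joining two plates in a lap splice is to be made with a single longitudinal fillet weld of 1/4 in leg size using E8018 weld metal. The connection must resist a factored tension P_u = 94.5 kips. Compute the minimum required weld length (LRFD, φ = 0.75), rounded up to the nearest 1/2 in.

L = 15 in

E80XX → F_EXX = 80 ksi.
Throat t_e = 0.707 × 0.25 = 0.1767 in.
φr_n = 0.75 × 0.6 × 80 × 0.1767 = 6.363 kips/in.
L_req = P_u / φr_n = 94.5 / 6.363 = 14.85 in total.
Round up → use L = 15 in.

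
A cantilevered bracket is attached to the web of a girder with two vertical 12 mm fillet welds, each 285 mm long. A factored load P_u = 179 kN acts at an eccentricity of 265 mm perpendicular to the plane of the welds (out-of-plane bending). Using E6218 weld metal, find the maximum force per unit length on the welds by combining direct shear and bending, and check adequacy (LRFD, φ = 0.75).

f_max ≈ 1780 N/mm; adequate

E62XX → F_EXX = 620 MPa.
L_w = 2 × 285 = 570 mm; section modulus (unit throat) S = 2 × L²/6 = 27080 mm².
Direct shear f_v = P/L_w = 179×10³/570 = 314 N/mm.
Moment M = P × e = 179×10³ × 265 = 47435000 N·mm; bending f_b = M/S = 1752 N/mm.
f_max = √(f_v² + f_b²) = √(314² + 1752²) = 1780 N/mm.
φr_n = 0.75 × 0.6 × 620 × (0.707 × 12) = 2367 N/mm → adequate.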